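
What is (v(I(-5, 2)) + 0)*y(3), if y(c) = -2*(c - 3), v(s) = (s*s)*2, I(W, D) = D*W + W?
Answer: 0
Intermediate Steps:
I(W, D) = W + D*W
v(s) = 2*s² (v(s) = s²*2 = 2*s²)
y(c) = 6 - 2*c (y(c) = -2*(-3 + c) = 6 - 2*c)
(v(I(-5, 2)) + 0)*y(3) = (2*(-5*(1 + 2))² + 0)*(6 - 2*3) = (2*(-5*3)² + 0)*(6 - 6) = (2*(-15)² + 0)*0 = (2*225 + 0)*0 = (450 + 0)*0 = 450*0 = 0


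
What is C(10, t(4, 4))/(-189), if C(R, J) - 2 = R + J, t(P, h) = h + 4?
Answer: -20/189 ≈ -0.10582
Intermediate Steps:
t(P, h) = 4 + h
C(R, J) = 2 + J + R (C(R, J) = 2 + (R + J) = 2 + (J + R) = 2 + J + R)
C(10, t(4, 4))/(-189) = (2 + (4 + 4) + 10)/(-189) = (2 + 8 + 10)*(-1/189) = 20*(-1/189) = -20/189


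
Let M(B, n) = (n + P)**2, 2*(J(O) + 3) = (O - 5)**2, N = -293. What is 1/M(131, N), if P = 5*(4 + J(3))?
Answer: 1/77284 ≈ 1.2939e-5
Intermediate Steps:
J(O) = -3 + (-5 + O)**2/2 (J(O) = -3 + (O - 5)**2/2 = -3 + (-5 + O)**2/2)
P = 15 (P = 5*(4 + (-3 + (-5 + 3)**2/2)) = 5*(4 + (-3 + (1/2)*(-2)**2)) = 5*(4 + (-3 + (1/2)*4)) = 5*(4 + (-3 + 2)) = 5*(4 - 1) = 5*3 = 15)
M(B, n) = (15 + n)**2 (M(B, n) = (n + 15)**2 = (15 + n)**2)
1/M(131, N) = 1/((15 - 293)**2) = 1/((-278)**2) = 1/77284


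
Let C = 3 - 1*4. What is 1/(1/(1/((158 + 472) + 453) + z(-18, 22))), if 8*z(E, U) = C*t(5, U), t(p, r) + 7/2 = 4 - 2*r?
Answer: 94237/17328 ≈ 5.4384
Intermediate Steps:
t(p, r) = ½ - 2*r (t(p, r) = -7/2 + (4 - 2*r) = ½ - 2*r)
C = -1 (C = 3 - 4 = -1)
z(E, U) = -1/16 + U/4 (z(E, U) = (-(½ - 2*U))/8 = (-½ + 2*U)/8 = -1/16 + U/4)
1/(1/(1/((158 + 472) + 453) + z(-18, 22))) = 1/(1/(1/((158 + 472) + 453) + (-1/16 + (¼)*22))) = 1/(1/(1/(630 + 453) + (-1/16 + 11/2))) = 1/(1/(1/1083 + 87/16)) = 1/(1/(94237/17328)) = 1/(17328/94237) = 94237/17328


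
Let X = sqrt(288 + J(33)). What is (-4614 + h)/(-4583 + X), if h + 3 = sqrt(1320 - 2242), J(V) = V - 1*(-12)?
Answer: (4617 - I*sqrt(922))/(4583 - 3*sqrt(37)) ≈ 1.0114 - 0.0066519*I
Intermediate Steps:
J(V) = 12 + V (J(V) = V + 12 = 12 + V)
X = 3*sqrt(37) (X = sqrt(288 + (12 + 33)) = sqrt(288 + 45) = sqrt(333) = 3*sqrt(37) ≈ 18.248)
h = -3 + I*sqrt(922) (h = -3 + sqrt(1320 - 2242) = -3 + sqrt(-922) = -3 + I*sqrt(922) ≈ -3.0 + 30.364*I)
(-4614 + h)/(-4583 + X) = (-4614 + (-3 + I*sqrt(922)))/(-4583 + 3*sqrt(37)) = (-4617 + I*sqrt(922))/(-4583 + 3*sqrt(37))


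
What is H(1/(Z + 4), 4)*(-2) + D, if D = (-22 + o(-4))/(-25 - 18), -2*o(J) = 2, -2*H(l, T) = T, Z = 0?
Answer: 195/43 ≈ 4.5349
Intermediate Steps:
H(l, T) = -T/2
o(J) = -1 (o(J) = -1/2*2 = -1)
D = 23/43 (D = (-22 - 1)/(-25 - 18) = -23/(-43) = -23*(-1/43) = 23/43 ≈ 0.53488)
H(1/(Z + 4), 4)*(-2) + D = -1/2*4*(-2) + 23/43 = -2*(-2) + 23/43 = 4 + 23/43 = 195/43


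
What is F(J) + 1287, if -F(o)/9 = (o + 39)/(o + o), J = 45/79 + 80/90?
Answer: 1205172/1037 ≈ 1162.2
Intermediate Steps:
J = 1037/711 (J = 45*(1/79) + 80*(1/90) = 45/79 + 8/9 = 1037/711 ≈ 1.4585)
F(o) = -9*(39 + o)/(2*o) (F(o) = -9*(o + 39)/(o + o) = -9*(39 + o)/(2*o))
F(J) + 1287 = 9*(-39 - 1*1037/711)/(2*(1037/711)) + 1287 = (9/2)*(711/1037)*(-39 - 1037/711) + 1287 = (9/2)*(711/1037)*(-28766/711) + 1287 = -129447/1037 + 1287 = 1205172/1037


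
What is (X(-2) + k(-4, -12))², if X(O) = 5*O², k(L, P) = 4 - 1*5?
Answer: 361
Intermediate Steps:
k(L, P) = -1 (k(L, P) = 4 - 5 = -1)
(X(-2) + k(-4, -12))² = (5*(-2)² - 1)² = (5*4 - 1)² = (20 - 1)² = 19² = 361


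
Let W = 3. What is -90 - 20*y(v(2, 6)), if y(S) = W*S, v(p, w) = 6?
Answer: -450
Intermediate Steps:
y(S) = 3*S
-90 - 20*y(v(2, 6)) = -90 - 60*6 = -90 - 20*18 = -90 - 360 = -450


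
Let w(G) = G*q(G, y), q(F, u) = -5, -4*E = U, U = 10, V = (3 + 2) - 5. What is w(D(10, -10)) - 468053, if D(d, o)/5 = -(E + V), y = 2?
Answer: -936231/2 ≈ -4.6812e+5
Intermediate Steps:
V = 0 (V = 5 - 5 = 0)
E = -5/2 (E = -¼*10 = -5/2 ≈ -2.5000)
D(d, o) = 25/2 (D(d, o) = 5*(-(-5/2 + 0)) = 5*(-1*(-5/2)) = 5*(5/2) = 25/2)
w(G) = -5*G (w(G) = G*(-5) = -5*G)
w(D(10, -10)) - 468053 = -5*25/2 - 468053 = -125/2 - 468053 = -936231/2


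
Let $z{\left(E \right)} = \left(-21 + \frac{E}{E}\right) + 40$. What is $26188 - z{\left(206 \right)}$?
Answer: $26168$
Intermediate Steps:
$z{\left(E \right)} = 20$ ($z{\left(E \right)} = \left(-21 + 1\right) + 40 = -20 + 40 = 20$)
$26188 - z{\left(206 \right)} = 26188 - 20 = 26168$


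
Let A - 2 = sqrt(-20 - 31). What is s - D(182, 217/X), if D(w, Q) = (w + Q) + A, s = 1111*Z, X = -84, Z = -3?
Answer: -42173/12 - I*sqrt(51) ≈ -3514.4 - 7.1414*I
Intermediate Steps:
A = 2 + I*sqrt(51) (A = 2 + sqrt(-20 - 31) = 2 + sqrt(-51) = 2 + I*sqrt(51) ≈ 2.0 + 7.1414*I)
s = -3333 (s = 1111*(-3) = -3333)
D(w, Q) = 2 + Q + w + I*sqrt(51) (D(w, Q) = (w + Q) + (2 + I*sqrt(51)) = (Q + w) + (2 + I*sqrt(51)) = 2 + Q + w + I*sqrt(51))
s - D(182, 217/X) = -3333 - (2 + 217/(-84) + 182 + I*sqrt(51)) = -3333 - (2 + 217*(-1/84) + 182 + I*sqrt(51)) = -3333 - (2 - 31/12 + 182 + I*sqrt(51)) = -3333 - (2177/12 + I*sqrt(51)) = -3333 + (-2177/12 - I*sqrt(51)) = -42173/12 - I*sqrt(51)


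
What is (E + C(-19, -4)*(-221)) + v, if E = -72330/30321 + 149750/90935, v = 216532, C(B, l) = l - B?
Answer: 39192562207033/183816009 ≈ 2.1322e+5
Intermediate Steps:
E = -135783920/183816009 (E = -72330*1/30321 + 149750*(1/90935) = -24110/10107 + 29950/18187 = -135783920/183816009 ≈ -0.73870)
(E + C(-19, -4)*(-221)) + v = (-135783920/183816009 + (-4 - 1*(-19))*(-221)) + 216532 = (-135783920/183816009 + (-4 + 19)*(-221)) + 216532 = (-135783920/183816009 + 15*(-221)) + 216532 = (-135783920/183816009 - 3315) + 216532 = -609485853755/183816009 + 216532 = 39192562207033/183816009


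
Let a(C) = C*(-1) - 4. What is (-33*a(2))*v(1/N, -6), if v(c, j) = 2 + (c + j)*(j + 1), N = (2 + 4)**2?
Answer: 12617/2 ≈ 6308.5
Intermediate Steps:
N = 36 (N = 6**2 = 36)
v(c, j) = 2 + (1 + j)*(c + j) (v(c, j) = 2 + (c + j)*(1 + j) = 2 + (1 + j)*(c + j))
a(C) = -4 - C (a(C) = -C - 4 = -4 - C)
(-33*a(2))*v(1/N, -6) = (-33*(-4 - 1*2))*(2 + 1/36 - 6 + (-6)**2 + (1/36)*(-6)) = (-33*(-4 - 2))*(2 + 1*(1/36) - 6 + 36 + (1*(1/36))*(-6)) = (-33*(-6))*(2 + 1/36 - 6 + 36 + (1/36)*(-6)) = 198*(2 + 1/36 - 6 + 36 - 1/6) = 198*(1147/36) = 12617/2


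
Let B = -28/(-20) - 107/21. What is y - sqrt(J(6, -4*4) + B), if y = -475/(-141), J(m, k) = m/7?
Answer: 475/141 - I*sqrt(31290)/105 ≈ 3.3688 - 1.6847*I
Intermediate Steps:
J(m, k) = m/7 (J(m, k) = m*(1/7) = m/7)
B = -388/105 (B = -28*(-1/20) - 107*1/21 = 7/5 - 107/21 = -388/105 ≈ -3.6952)
y = 475/141 (y = -475*(-1/141) = 475/141 ≈ 3.3688)
y - sqrt(J(6, -4*4) + B) = 475/141 - sqrt((1/7)*6 - 388/105) = 475/141 - sqrt(6/7 - 388/105) = 475/141 - sqrt(-298/105) = 475/141 - I*sqrt(31290)/105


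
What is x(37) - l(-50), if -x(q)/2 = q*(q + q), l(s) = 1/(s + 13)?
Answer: -202611/37 ≈ -5476.0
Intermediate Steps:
l(s) = 1/(13 + s)
x(q) = -4*q² (x(q) = -2*q*(q + q) = -2*q*2*q = -4*q²)
x(37) - l(-50) = -4*37² - 1/(13 - 50) = -4*1369 - 1/(-37) = -5476 - 1*(-1/37) = -5476 + 1/37 = -202611/37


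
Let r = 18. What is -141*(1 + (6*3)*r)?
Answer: -45825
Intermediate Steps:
-141*(1 + (6*3)*r) = -141*(1 + (6*3)*18) = -141*(1 + 18*18) = -141*(1 + 324) = -141*325 = -45825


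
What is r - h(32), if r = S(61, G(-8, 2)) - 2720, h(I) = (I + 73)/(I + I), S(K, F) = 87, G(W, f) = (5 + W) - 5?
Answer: -168617/64 ≈ -2634.6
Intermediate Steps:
G(W, f) = W
h(I) = (73 + I)/(2*I) (h(I) = (73 + I)/((2*I)) = (73 + I)*(1/(2*I)) = (73 + I)/(2*I))
r = -2633 (r = 87 - 2720 = -2633)
r - h(32) = -2633 - (73 + 32)/(2*32) = -2633 - 105/(2*32) = -2633 - 1*105/64 = -2633 - 105/64 = -168617/64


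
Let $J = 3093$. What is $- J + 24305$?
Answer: $21212$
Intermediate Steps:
$- J + 24305 = \left(-1\right) 3093 + 24305 = -3093 + 24305 = 21212$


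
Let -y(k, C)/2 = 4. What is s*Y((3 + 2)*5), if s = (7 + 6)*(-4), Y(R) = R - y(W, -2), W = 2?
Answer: -1716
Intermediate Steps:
y(k, C) = -8 (y(k, C) = -2*4 = -8)
Y(R) = 8 + R (Y(R) = R - 1*(-8) = R + 8 = 8 + R)
s = -52 (s = 13*(-4) = -52)
s*Y((3 + 2)*5) = -52*(8 + (3 + 2)*5) = -52*(8 + 5*5) = -52*(8 + 25) = -52*33 = -1716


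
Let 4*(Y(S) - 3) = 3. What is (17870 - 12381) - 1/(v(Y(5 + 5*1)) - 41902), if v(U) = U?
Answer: 919917981/167593 ≈ 5489.0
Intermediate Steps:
Y(S) = 15/4 (Y(S) = 3 + (¼)*3 = 3 + ¾ = 15/4)
(17870 - 12381) - 1/(v(Y(5 + 5*1)) - 41902) = (17870 - 12381) - 1/(15/4 - 41902) = 5489 - 1/(-167593/4) = 5489 - 1*(-4/167593) = 5489 + 4/167593 = 919917981/167593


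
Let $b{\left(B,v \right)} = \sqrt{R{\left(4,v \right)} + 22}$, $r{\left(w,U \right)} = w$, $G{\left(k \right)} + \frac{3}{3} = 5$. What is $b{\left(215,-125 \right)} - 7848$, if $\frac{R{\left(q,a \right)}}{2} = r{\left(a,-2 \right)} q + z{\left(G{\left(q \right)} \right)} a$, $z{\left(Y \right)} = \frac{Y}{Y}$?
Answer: $-7848 + 2 i \sqrt{307} \approx -7848.0 + 35.043 i$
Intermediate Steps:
$G{\left(k \right)} = 4$ ($G{\left(k \right)} = -1 + 5 = 4$)
$z{\left(Y \right)} = 1$
$R{\left(q,a \right)} = 2 a + 2 a q$ ($R{\left(q,a \right)} = 2 \left(a q + 1 a\right) = 2 \left(a q + a\right) = 2 \left(a + a q\right) = 2 a + 2 a q$)
$b{\left(B,v \right)} = \sqrt{22 + 10 v}$ ($b{\left(B,v \right)} = \sqrt{2 v \left(1 + 4\right) + 22} = \sqrt{2 v 5 + 22} = \sqrt{10 v + 22} = \sqrt{22 + 10 v}$)
$b{\left(215,-125 \right)} - 7848 = \sqrt{22 + 10 \left(-125\right)} - 7848 = \sqrt{22 - 1250} - 7848 = \sqrt{-1228} - 7848 = 2 i \sqrt{307} - 7848 = -7848 + 2 i \sqrt{307}$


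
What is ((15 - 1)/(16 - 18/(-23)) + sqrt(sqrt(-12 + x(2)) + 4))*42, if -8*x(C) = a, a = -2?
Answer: 6762/193 + 21*sqrt(16 + 2*I*sqrt(47)) ≈ 125.45 + 33.44*I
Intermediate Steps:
x(C) = 1/4 (x(C) = -1/8*(-2) = 1/4)
((15 - 1)/(16 - 18/(-23)) + sqrt(sqrt(-12 + x(2)) + 4))*42 = ((15 - 1)/(16 - 18/(-23)) + sqrt(sqrt(-12 + 1/4) + 4))*42 = (14/(16 - 18*(-1/23)) + sqrt(sqrt(-47/4) + 4))*42 = (14/(16 + 18/23) + sqrt(I*sqrt(47)/2 + 4))*42 = (14/(386/23) + sqrt(4 + I*sqrt(47)/2))*42 = (14*(23/386) + sqrt(4 + I*sqrt(47)/2))*42 = (161/193 + sqrt(4 + I*sqrt(47)/2))*42 = 6762/193 + 42*sqrt(4 + I*sqrt(47)/2)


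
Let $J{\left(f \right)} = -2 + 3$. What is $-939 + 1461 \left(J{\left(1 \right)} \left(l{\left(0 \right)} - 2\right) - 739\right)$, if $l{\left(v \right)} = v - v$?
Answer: $-1083540$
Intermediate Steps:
$J{\left(f \right)} = 1$
$l{\left(v \right)} = 0$
$-939 + 1461 \left(J{\left(1 \right)} \left(l{\left(0 \right)} - 2\right) - 739\right) = -939 + 1461 \left(1 \left(0 - 2\right) - 739\right) = -939 + 1461 \left(1 \left(-2\right) - 739\right) = -939 + 1461 \left(-2 - 739\right) = -939 + 1461 \left(-741\right) = -939 - 1082601 = -1083540$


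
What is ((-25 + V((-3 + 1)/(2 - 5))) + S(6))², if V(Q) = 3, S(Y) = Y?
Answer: 256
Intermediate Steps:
((-25 + V((-3 + 1)/(2 - 5))) + S(6))² = ((-25 + 3) + 6)² = (-22 + 6)² = (-16)² = 256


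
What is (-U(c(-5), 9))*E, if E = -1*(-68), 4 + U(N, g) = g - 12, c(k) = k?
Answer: 476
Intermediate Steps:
U(N, g) = -16 + g (U(N, g) = -4 + (g - 12) = -4 + (-12 + g) = -16 + g)
E = 68
(-U(c(-5), 9))*E = -(-16 + 9)*68 = -1*(-7)*68 = 7*68 = 476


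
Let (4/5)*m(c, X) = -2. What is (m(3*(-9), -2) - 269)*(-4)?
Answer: 1086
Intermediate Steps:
m(c, X) = -5/2 (m(c, X) = (5/4)*(-2) = -5/2)
(m(3*(-9), -2) - 269)*(-4) = (-5/2 - 269)*(-4) = -543/2*(-4) = 1086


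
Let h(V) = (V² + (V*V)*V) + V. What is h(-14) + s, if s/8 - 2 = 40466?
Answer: 321182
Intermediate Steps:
s = 323744 (s = 16 + 8*40466 = 16 + 323728 = 323744)
h(V) = V + V² + V³ (h(V) = (V² + V²*V) + V = (V² + V³) + V = V + V² + V³)
h(-14) + s = -14*(1 - 14 + (-14)²) + 323744 = -14*(1 - 14 + 196) + 323744 = -14*183 + 323744 = -2562 + 323744 = 321182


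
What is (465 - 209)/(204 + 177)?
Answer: 256/381 ≈ 0.67192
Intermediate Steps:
(465 - 209)/(204 + 177) = 256/381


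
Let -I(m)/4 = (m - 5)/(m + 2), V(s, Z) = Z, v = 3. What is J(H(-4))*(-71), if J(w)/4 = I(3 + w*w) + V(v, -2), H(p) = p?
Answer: 3976/3 ≈ 1325.3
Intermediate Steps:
I(m) = -4*(-5 + m)/(2 + m) (I(m) = -4*(m - 5)/(m + 2) = -4*(-5 + m)/(2 + m))
J(w) = -8 + 16*(2 - w²)/(5 + w²) (J(w) = 4*(4*(5 - (3 + w*w))/(2 + (3 + w*w)) - 2) = 4*(4*(5 - (3 + w²))/(2 + (3 + w²)) - 2) = 4*(4*(5 + (-3 - w²))/(5 + w²) - 2) = 4*(4*(2 - w²)/(5 + w²) - 2) = 4*(-2 + 4*(2 - w²)/(5 + w²)) = -8 + 16*(2 - w²)/(5 + w²))
J(H(-4))*(-71) = (8*(-1 - 3*(-4)²)/(5 + (-4)²))*(-71) = (8*(-1 - 3*16)/(5 + 16))*(-71) = (8*(-1 - 48)/21)*(-71) = (8*(1/21)*(-49))*(-71) = -56/3*(-71) = 3976/3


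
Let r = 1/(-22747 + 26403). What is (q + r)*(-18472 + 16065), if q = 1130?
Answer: -9943993367/3656 ≈ -2.7199e+6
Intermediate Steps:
r = 1/3656 ≈ 0.00027352
(q + r)*(-18472 + 16065) = (1130 + 1/3656)*(-18472 + 16065) = (4131281/3656)*(-2407) = -9943993367/3656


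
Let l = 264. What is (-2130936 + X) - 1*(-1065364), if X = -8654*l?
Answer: -3350228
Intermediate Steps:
X = -2284656 (X = -8654*264 = -2284656)
(-2130936 + X) - 1*(-1065364) = (-2130936 - 2284656) - 1*(-1065364) = -4415592 + 1065364 = -3350228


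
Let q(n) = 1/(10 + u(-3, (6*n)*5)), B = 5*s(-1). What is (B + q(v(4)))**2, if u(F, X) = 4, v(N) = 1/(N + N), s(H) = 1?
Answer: 5041/196 ≈ 25.719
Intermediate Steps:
v(N) = 1/(2*N)
B = 5 (B = 5*1 = 5)
q(n) = 1/14 (q(n) = 1/(10 + 4) = 1/14)
(B + q(v(4)))**2 = (5 + 1/14)**2 = (71/14)**2 = 5041/196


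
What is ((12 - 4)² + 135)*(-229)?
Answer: -45571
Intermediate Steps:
((12 - 4)² + 135)*(-229) = (8² + 135)*(-229) = (64 + 135)*(-229) = 199*(-229) = -45571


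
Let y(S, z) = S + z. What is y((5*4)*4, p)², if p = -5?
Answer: 5625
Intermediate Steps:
y((5*4)*4, p)² = ((5*4)*4 - 5)² = (20*4 - 5)² = (80 - 5)² = 75² = 5625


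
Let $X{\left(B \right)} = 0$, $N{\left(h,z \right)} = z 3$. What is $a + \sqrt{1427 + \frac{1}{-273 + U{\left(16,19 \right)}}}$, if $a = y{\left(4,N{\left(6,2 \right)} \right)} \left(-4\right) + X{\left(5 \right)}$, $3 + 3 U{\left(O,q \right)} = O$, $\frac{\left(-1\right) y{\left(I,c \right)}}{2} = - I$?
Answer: $-32 + \frac{\sqrt{927028154}}{806} \approx 5.7756$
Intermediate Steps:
$N{\left(h,z \right)} = 3 z$
$y{\left(I,c \right)} = 2 I$ ($y{\left(I,c \right)} = - 2 \left(- I\right) = 2 I$)
$U{\left(O,q \right)} = -1 + \frac{O}{3}$
$a = -32$ ($a = 2 \cdot 4 \left(-4\right) + 0 = 8 \left(-4\right) + 0 = -32 + 0 = -32$)
$a + \sqrt{1427 + \frac{1}{-273 + U{\left(16,19 \right)}}} = -32 + \sqrt{1427 + \frac{1}{-273 + \left(-1 + \frac{1}{3} \cdot 16\right)}} = -32 + \sqrt{1427 + \frac{1}{-273 + \left(-1 + \frac{16}{3}\right)}} = -32 + \sqrt{1427 + \frac{1}{-273 + \frac{13}{3}}} = -32 + \sqrt{1427 + \frac{1}{- \frac{806}{3}}} = -32 + \sqrt{1427 - \frac{3}{806}} = -32 + \sqrt{\frac{1150159}{806}} = -32 + \frac{\sqrt{927028154}}{806}$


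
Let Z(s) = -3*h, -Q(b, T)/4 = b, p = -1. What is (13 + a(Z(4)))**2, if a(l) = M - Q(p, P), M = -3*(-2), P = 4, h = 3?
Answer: 225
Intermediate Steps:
Q(b, T) = -4*b
M = 6
Z(s) = -9 (Z(s) = -3*3 = -9)
a(l) = 2 (a(l) = 6 - (-4)*(-1) = 6 - 1*4 = 6 - 4 = 2)
(13 + a(Z(4)))**2 = (13 + 2)**2 = 15**2 = 225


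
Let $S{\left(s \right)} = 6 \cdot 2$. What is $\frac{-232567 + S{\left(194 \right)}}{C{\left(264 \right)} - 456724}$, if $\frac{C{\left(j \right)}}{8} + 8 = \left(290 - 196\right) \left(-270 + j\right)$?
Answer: $\frac{46511}{92260} \approx 0.50413$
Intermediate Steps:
$S{\left(s \right)} = 12$
$C{\left(j \right)} = -203104 + 752 j$ ($C{\left(j \right)} = -64 + 8 \left(290 - 196\right) \left(-270 + j\right) = -64 + 8 \cdot 94 \left(-270 + j\right) = -64 + 8 \left(-25380 + 94 j\right) = -64 + \left(-203040 + 752 j\right) = -203104 + 752 j$)
$\frac{-232567 + S{\left(194 \right)}}{C{\left(264 \right)} - 456724} = \frac{-232567 + 12}{\left(-203104 + 752 \cdot 264\right) - 456724} = - \frac{232555}{\left(-203104 + 198528\right) - 456724} = - \frac{232555}{-4576 - 456724} = - \frac{232555}{-461300} = \left(-232555\right) \left(- \frac{1}{461300}\right) = \frac{46511}{92260}$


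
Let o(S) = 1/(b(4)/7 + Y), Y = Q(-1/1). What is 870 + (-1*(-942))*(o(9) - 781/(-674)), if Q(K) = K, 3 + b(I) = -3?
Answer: 6371355/4381 ≈ 1454.3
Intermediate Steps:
b(I) = -6 (b(I) = -3 - 3 = -6)
Y = -1 (Y = -1/1 = -1*1 = -1)
o(S) = -7/13 (o(S) = 1/(-6/7 - 1) = 1/(-13/7) = -7/13)
870 + (-1*(-942))*(o(9) - 781/(-674)) = 870 + (-1*(-942))*(-7/13 - 781/(-674)) = 870 + 942*(-7/13 - 781*(-1)/674) = 870 + 942*(-7/13 - 1*(-781/674)) = 870 + 942*(-7/13 + 781/674) = 870 + 942*(5435/8762) = 870 + 2559885/4381 = 6371355/4381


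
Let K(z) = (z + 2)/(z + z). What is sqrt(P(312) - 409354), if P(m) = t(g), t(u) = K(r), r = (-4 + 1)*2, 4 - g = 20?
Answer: I*sqrt(3684183)/3 ≈ 639.81*I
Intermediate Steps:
g = -16 (g = 4 - 1*20 = 4 - 20 = -16)
r = -6 (r = -3*2 = -6)
K(z) = (2 + z)/(2*z) (K(z) = (2 + z)/((2*z)) = (2 + z)*(1/(2*z)) = (2 + z)/(2*z))
t(u) = 1/3 (t(u) = (1/2)*(2 - 6)/(-6) = (1/2)*(-1/6)*(-4) = 1/3)
P(m) = 1/3
sqrt(P(312) - 409354) = sqrt(1/3 - 409354) = sqrt(-1228061/3) = I*sqrt(3684183)/3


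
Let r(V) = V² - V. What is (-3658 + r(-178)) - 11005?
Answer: 17199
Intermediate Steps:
(-3658 + r(-178)) - 11005 = (-3658 - 178*(-1 - 178)) - 11005 = (-3658 - 178*(-179)) - 11005 = (-3658 + 31862) - 11005 = 28204 - 11005 = 17199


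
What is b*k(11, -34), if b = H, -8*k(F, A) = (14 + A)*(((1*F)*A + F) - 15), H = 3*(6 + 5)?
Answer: -31185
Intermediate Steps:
H = 33 (H = 3*11 = 33)
k(F, A) = -(14 + A)*(-15 + F + A*F)/8 (k(F, A) = -(14 + A)*(((1*F)*A + F) - 15)/8 = -(14 + A)*((F*A + F) - 15)/8 = -(14 + A)*((A*F + F) - 15)/8 = -(14 + A)*((F + A*F) - 15)/8 = -(14 + A)*(-15 + F + A*F)/8)
b = 33
b*k(11, -34) = 33*(105/4 - 7/4*11 + (15/8)*(-34) - 15/8*(-34)*11 - ⅛*11*(-34)²) = 33*(105/4 - 77/4 - 255/4 + 2805/4 - ⅛*11*1156) = 33*(105/4 - 77/4 - 255/4 + 2805/4 - 3179/2) = 33*(-945) = -31185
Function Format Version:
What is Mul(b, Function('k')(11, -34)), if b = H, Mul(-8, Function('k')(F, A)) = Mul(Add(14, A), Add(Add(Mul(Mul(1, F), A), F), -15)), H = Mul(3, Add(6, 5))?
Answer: -31185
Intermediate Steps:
H = 33 (H = Mul(3, 11) = 33)
Function('k')(F, A) = Mul(Rational(-1, 8), Add(14, A), Add(-15, F, Mul(A, F))) (Function('k')(F, A) = Mul(Rational(-1, 8), Mul(Add(14, A), Add(Add(Mul(Mul(1, F), A), F), -15))) = Mul(Rational(-1, 8), Mul(Add(14, A), Add(Add(Mul(F, A), F), -15))) = Mul(Rational(-1, 8), Mul(Add(14, A), Add(Add(Mul(A, F), F), -15))) = Mul(Rational(-1, 8), Mul(Add(14, A), Add(Add(F, Mul(A, F)), -15))) = Mul(Rational(-1, 8), Mul(Add(14, A), Add(-15, F, Mul(A, F)))) = Mul(Rational(-1, 8), Add(14, A), Add(-15, F, Mul(A, F))))
b = 33
Mul(b, Function('k')(11, -34)) = Mul(33, Add(Rational(105, 4), Mul(Rational(-7, 4), 11), Mul(Rational(15, 8), -34), Mul(Rational(-15, 8), -34, 11), Mul(Rational(-1, 8), 11, Pow(-34, 2)))) = Mul(33, Add(Rational(105, 4), Rational(-77, 4), Rational(-255, 4), Rational(2805, 4), Mul(Rational(-1, 8), 11, 1156))) = Mul(33, Add(Rational(105, 4), Rational(-77, 4), Rational(-255, 4), Rational(2805, 4), Rational(-3179, 2))) = Mul(33, -945) = -31185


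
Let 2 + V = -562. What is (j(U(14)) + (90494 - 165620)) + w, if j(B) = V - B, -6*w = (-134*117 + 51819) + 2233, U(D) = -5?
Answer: -246242/3 ≈ -82081.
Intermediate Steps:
V = -564 (V = -2 - 562 = -564)
w = -19187/3 (w = -((-134*117 + 51819) + 2233)/6 = -((-15678 + 51819) + 2233)/6 = -(36141 + 2233)/6 = -1/6*38374 = -19187/3 ≈ -6395.7)
j(B) = -564 - B
(j(U(14)) + (90494 - 165620)) + w = ((-564 - 1*(-5)) + (90494 - 165620)) - 19187/3 = ((-564 + 5) - 75126) - 19187/3 = (-559 - 75126) - 19187/3 = -75685 - 19187/3 = -246242/3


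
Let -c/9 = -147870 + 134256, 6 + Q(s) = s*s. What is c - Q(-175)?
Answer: 91907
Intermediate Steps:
Q(s) = -6 + s² (Q(s) = -6 + s*s = -6 + s²)
c = 122526 (c = -9*(-147870 + 134256) = -9*(-13614) = 122526)
c - Q(-175) = 122526 - (-6 + (-175)²) = 122526 - (-6 + 30625) = 122526 - 1*30619 = 122526 - 30619 = 91907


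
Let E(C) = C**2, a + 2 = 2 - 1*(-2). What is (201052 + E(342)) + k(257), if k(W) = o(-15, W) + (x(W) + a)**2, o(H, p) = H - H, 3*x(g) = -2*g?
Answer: 3120208/9 ≈ 3.4669e+5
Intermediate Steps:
x(g) = -2*g/3 (x(g) = (-2*g)/3 = -2*g/3)
o(H, p) = 0
a = 2 (a = -2 + (2 - 1*(-2)) = -2 + (2 + 2) = -2 + 4 = 2)
k(W) = (2 - 2*W/3)**2 (k(W) = 0 + (-2*W/3 + 2)**2 = 0 + (2 - 2*W/3)**2 = (2 - 2*W/3)**2)
(201052 + E(342)) + k(257) = (201052 + 342**2) + 4*(-3 + 257)**2/9 = (201052 + 116964) + (4/9)*254**2 = 318016 + (4/9)*64516 = 318016 + 258064/9 = 3120208/9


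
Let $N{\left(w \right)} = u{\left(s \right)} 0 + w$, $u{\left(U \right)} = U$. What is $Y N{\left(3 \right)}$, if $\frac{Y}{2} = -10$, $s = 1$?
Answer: $-60$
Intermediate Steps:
$Y = -20$ ($Y = 2 \left(-10\right) = -20$)
$N{\left(w \right)} = w$ ($N{\left(w \right)} = 1 \cdot 0 + w = 0 + w = w$)
$Y N{\left(3 \right)} = \left(-20\right) 3 = -60$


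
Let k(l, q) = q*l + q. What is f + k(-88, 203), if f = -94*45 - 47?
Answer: -21938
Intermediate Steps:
k(l, q) = q + l*q (k(l, q) = l*q + q = q + l*q)
f = -4277 (f = -4230 - 47 = -4277)
f + k(-88, 203) = -4277 + 203*(1 - 88) = -4277 + 203*(-87) = -4277 - 17661 = -21938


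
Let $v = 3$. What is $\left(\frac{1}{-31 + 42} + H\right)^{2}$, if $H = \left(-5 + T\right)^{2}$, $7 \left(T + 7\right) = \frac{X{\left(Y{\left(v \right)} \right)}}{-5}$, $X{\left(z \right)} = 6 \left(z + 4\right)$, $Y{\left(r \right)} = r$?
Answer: $\frac{2298339481}{75625} \approx 30391.0$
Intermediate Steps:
$X{\left(z \right)} = 24 + 6 z$ ($X{\left(z \right)} = 6 \left(4 + z\right) = 24 + 6 z$)
$T = - \frac{41}{5}$ ($T = -7 + \frac{\left(24 + 6 \cdot 3\right) \frac{1}{-5}}{7} = -7 + \frac{\left(24 + 18\right) \left(- \frac{1}{5}\right)}{7} = -7 + \frac{42 \left(- \frac{1}{5}\right)}{7} = -7 + \frac{1}{7} \left(- \frac{42}{5}\right) = -7 - \frac{6}{5} = - \frac{41}{5} \approx -8.2$)
$H = \frac{4356}{25}$ ($H = \left(-5 - \frac{41}{5}\right)^{2} = \left(- \frac{66}{5}\right)^{2} = \frac{4356}{25} \approx 174.24$)
$\left(\frac{1}{-31 + 42} + H\right)^{2} = \left(\frac{1}{-31 + 42} + \frac{4356}{25}\right)^{2} = \left(\frac{1}{11} + \frac{4356}{25}\right)^{2} = \left(\frac{47941}{275}\right)^{2} = \frac{2298339481}{75625}$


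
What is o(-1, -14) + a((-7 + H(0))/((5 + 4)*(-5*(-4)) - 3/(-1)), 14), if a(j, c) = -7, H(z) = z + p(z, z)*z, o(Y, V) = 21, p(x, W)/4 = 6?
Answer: 14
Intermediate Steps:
p(x, W) = 24 (p(x, W) = 4*6 = 24)
H(z) = 25*z (H(z) = z + 24*z = 25*z)
o(-1, -14) + a((-7 + H(0))/((5 + 4)*(-5*(-4)) - 3/(-1)), 14) = 21 - 7 = 14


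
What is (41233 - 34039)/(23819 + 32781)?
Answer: 3597/28300 ≈ 0.12710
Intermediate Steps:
(41233 - 34039)/(23819 + 32781) = 7194/56600 = 7194*(1/56600) = 3597/28300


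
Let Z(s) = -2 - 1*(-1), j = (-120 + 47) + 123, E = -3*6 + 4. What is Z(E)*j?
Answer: -50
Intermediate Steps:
E = -14 (E = -18 + 4 = -14)
j = 50 (j = -73 + 123 = 50)
Z(s) = -1 (Z(s) = -2 + 1 = -1)
Z(E)*j = -1*50 = -50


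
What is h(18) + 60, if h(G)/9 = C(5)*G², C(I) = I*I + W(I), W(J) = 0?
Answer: 72960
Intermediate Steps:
C(I) = I² (C(I) = I*I + 0 = I² + 0 = I²)
h(G) = 225*G² (h(G) = 9*(5²*G²) = 9*(25*G²) = 225*G²)
h(18) + 60 = 225*18² + 60 = 225*324 + 60 = 72900 + 60 = 72960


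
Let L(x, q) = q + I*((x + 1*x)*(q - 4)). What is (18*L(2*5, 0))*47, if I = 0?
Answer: 0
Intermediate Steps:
L(x, q) = q (L(x, q) = q + 0*((x + 1*x)*(q - 4)) = q + 0*((x + x)*(-4 + q)) = q + 0*((2*x)*(-4 + q)) = q + 0*(2*x*(-4 + q)) = q + 0 = q)
(18*L(2*5, 0))*47 = (18*0)*47 = 0*47 = 0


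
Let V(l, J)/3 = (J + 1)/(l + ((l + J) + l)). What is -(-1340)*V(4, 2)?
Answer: 6030/7 ≈ 861.43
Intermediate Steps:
V(l, J) = 3*(1 + J)/(J + 3*l) (V(l, J) = 3*((J + 1)/(l + ((l + J) + l))) = 3*((1 + J)/(l + ((J + l) + l))) = 3*((1 + J)/(l + (J + 2*l))) = 3*((1 + J)/(J + 3*l)) = 3*(1 + J)/(J + 3*l))
-(-1340)*V(4, 2) = -(-1340)*3*(1 + 2)/(2 + 3*4) = -(-1340)*3*3/(2 + 12) = -(-1340)*3*3/14 = -(-1340)*3*(1/14)*3 = -(-1340)*9/14 = -268*(-45/14) = 6030/7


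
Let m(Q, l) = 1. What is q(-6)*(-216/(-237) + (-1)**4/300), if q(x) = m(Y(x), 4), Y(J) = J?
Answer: 21679/23700 ≈ 0.91473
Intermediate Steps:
q(x) = 1
q(-6)*(-216/(-237) + (-1)**4/300) = 1*(-216/(-237) + (-1)**4/300) = 1*(-216*(-1/237) + 1*(1/300)) = 1*(72/79 + 1/300) = 1*(21679/23700) = 21679/23700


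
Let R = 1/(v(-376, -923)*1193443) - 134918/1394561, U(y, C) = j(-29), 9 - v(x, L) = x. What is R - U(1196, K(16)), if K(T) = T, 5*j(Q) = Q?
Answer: 104413007923198/18307619698753 ≈ 5.7033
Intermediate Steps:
j(Q) = Q/5
v(x, L) = 9 - x
U(y, C) = -29/5 (U(y, C) = (1/5)*(-29) = -29/5)
R = -8855931647847/91538098493765 (R = 1/((9 - 1*(-376))*1193443) - 134918/1394561 = (1/1193443)/(9 + 376) - 134918*1/1394561 = (1/1193443)/385 - 19274/199223 = (1/385)*(1/1193443) - 19274/199223 = 1/459475555 - 19274/199223 = -8855931647847/91538098493765 ≈ -0.096746)
R - U(1196, K(16)) = -8855931647847/91538098493765 - 1*(-29/5) = -8855931647847/91538098493765 + 29/5 = 104413007923198/18307619698753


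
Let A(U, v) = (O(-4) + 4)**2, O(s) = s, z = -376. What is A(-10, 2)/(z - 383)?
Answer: 0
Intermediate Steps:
A(U, v) = 0 (A(U, v) = (-4 + 4)**2 = 0**2 = 0)
A(-10, 2)/(z - 383) = 0/(-376 - 383) = 0/(-759) = 0*(-1/759) = 0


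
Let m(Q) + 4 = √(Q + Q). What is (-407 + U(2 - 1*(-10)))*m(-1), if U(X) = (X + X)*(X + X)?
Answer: -676 + 169*I*√2 ≈ -676.0 + 239.0*I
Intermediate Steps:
U(X) = 4*X² (U(X) = (2*X)*(2*X) = 4*X²)
m(Q) = -4 + √2*√Q (m(Q) = -4 + √(Q + Q) = -4 + √(2*Q) = -4 + √2*√Q)
(-407 + U(2 - 1*(-10)))*m(-1) = (-407 + 4*(2 - 1*(-10))²)*(-4 + √2*√(-1)) = (-407 + 4*(2 + 10)²)*(-4 + √2*I) = (-407 + 4*12²)*(-4 + I*√2) = (-407 + 4*144)*(-4 + I*√2) = (-407 + 576)*(-4 + I*√2) = 169*(-4 + I*√2) = -676 + 169*I*√2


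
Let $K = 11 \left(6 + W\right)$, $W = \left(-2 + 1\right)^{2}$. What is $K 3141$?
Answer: $241857$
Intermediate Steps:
$W = 1$ ($W = \left(-1\right)^{2} = 1$)
$K = 77$ ($K = 11 \left(6 + 1\right) = 11 \cdot 7 = 77$)
$K 3141 = 77 \cdot 3141 = 241857$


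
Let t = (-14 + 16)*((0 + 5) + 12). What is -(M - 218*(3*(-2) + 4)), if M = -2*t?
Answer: -368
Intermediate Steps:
t = 34 (t = 2*(5 + 12) = 2*17 = 34)
M = -68 (M = -2*34 = -68)
-(M - 218*(3*(-2) + 4)) = -(-68 - 218*(3*(-2) + 4)) = -(-68 - 218*(-6 + 4)) = -(-68 - 218*(-2)) = -(-68 + 436) = -1*368 = -368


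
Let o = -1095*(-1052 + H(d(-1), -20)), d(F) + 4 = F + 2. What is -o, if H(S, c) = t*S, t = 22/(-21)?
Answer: -8039490/7 ≈ -1.1485e+6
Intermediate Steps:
d(F) = -2 + F (d(F) = -4 + (F + 2) = -4 + (2 + F) = -2 + F)
t = -22/21 (t = 22*(-1/21) = -22/21 ≈ -1.0476)
H(S, c) = -22*S/21
o = 8039490/7 (o = -1095*(-1052 - 22*(-2 - 1)/21) = -1095*(-1052 - 22/21*(-3)) = -1095*(-1052 + 22/7) = -1095*(-7342/7) = 8039490/7 ≈ 1.1485e+6)
-o = -1*8039490/7 = -8039490/7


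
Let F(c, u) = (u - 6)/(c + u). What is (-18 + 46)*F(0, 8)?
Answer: 7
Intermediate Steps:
F(c, u) = (-6 + u)/(c + u)
(-18 + 46)*F(0, 8) = (-18 + 46)*((-6 + 8)/(0 + 8)) = 28*(2/8) = 28*((1/8)*2) = 28*(1/4) = 7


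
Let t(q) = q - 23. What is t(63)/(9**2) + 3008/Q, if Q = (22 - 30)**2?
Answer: 3847/81 ≈ 47.494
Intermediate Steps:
t(q) = -23 + q
Q = 64 (Q = (-8)**2 = 64)
t(63)/(9**2) + 3008/Q = (-23 + 63)/(9**2) + 3008/64 = 40/81 + 3008*(1/64) = 40*(1/81) + 47 = 40/81 + 47 = 3847/81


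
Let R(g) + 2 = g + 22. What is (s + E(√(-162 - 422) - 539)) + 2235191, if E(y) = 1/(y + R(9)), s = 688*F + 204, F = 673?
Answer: 351717329043/130342 - I*√146/130342 ≈ 2.6984e+6 - 9.2703e-5*I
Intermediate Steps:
R(g) = 20 + g (R(g) = -2 + (g + 22) = -2 + (22 + g) = 20 + g)
s = 463228 (s = 688*673 + 204 = 463024 + 204 = 463228)
E(y) = 1/(29 + y) (E(y) = 1/(y + (20 + 9)) = 1/(y + 29) = 1/(29 + y))
(s + E(√(-162 - 422) - 539)) + 2235191 = (463228 + 1/(29 + (√(-162 - 422) - 539))) + 2235191 = (463228 + 1/(29 + (√(-584) - 539))) + 2235191 = (463228 + 1/(29 + (2*I*√146 - 539))) + 2235191 = (463228 + 1/(29 + (-539 + 2*I*√146))) + 2235191 = (463228 + 1/(-510 + 2*I*√146)) + 2235191 = 2698419 + 1/(-510 + 2*I*√146)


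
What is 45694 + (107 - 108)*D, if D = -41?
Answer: 45735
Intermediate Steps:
45694 + (107 - 108)*D = 45694 + (107 - 108)*(-41) = 45694 - 1*(-41) = 45694 + 41 = 45735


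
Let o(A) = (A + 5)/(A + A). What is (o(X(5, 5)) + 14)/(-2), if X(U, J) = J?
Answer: -15/2 ≈ -7.5000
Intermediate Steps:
o(A) = (5 + A)/(2*A) (o(A) = (5 + A)/((2*A)) = (5 + A)*(1/(2*A)) = (5 + A)/(2*A))
(o(X(5, 5)) + 14)/(-2) = ((½)*(5 + 5)/5 + 14)/(-2) = ((½)*(⅕)*10 + 14)*(-½) = (1 + 14)*(-½) = 15*(-½) = -15/2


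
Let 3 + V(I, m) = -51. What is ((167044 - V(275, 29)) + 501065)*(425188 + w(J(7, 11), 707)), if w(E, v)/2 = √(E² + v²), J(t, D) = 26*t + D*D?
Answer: 284094889644 + 134968926*√58 ≈ 2.8512e+11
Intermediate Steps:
J(t, D) = D² + 26*t (J(t, D) = 26*t + D² = D² + 26*t)
V(I, m) = -54 (V(I, m) = -3 - 51 = -54)
w(E, v) = 2*√(E² + v²)
((167044 - V(275, 29)) + 501065)*(425188 + w(J(7, 11), 707)) = ((167044 - 1*(-54)) + 501065)*(425188 + 2*√((11² + 26*7)² + 707²)) = ((167044 + 54) + 501065)*(425188 + 2*√((121 + 182)² + 499849)) = (167098 + 501065)*(425188 + 2*√(303² + 499849)) = 668163*(425188 + 2*√(91809 + 499849)) = 668163*(425188 + 2*√591658) = 668163*(425188 + 2*(101*√58)) = 668163*(425188 + 202*√58) = 284094889644 + 134968926*√58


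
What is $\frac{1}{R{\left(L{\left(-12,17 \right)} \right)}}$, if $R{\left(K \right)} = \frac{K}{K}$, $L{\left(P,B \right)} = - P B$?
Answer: $1$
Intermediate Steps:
$L{\left(P,B \right)} = - B P$
$R{\left(K \right)} = 1$
$\frac{1}{R{\left(L{\left(-12,17 \right)} \right)}} = 1^{-1} = 1$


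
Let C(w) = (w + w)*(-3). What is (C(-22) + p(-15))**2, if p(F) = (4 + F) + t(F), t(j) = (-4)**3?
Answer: 3249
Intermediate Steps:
C(w) = -6*w (C(w) = (2*w)*(-3) = -6*w)
t(j) = -64
p(F) = -60 + F (p(F) = (4 + F) - 64 = -60 + F)
(C(-22) + p(-15))**2 = (-6*(-22) + (-60 - 15))**2 = (132 - 75)**2 = 57**2 = 3249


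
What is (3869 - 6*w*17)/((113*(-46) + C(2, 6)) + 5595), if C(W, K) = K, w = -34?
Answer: 7337/403 ≈ 18.206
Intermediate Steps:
(3869 - 6*w*17)/((113*(-46) + C(2, 6)) + 5595) = (3869 - 6*(-34)*17)/((113*(-46) + 6) + 5595) = (3869 + 204*17)/((-5198 + 6) + 5595) = (3869 + 3468)/(-5192 + 5595) = 7337/403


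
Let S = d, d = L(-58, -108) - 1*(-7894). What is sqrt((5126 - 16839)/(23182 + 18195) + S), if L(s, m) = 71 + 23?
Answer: sqrt(13675419709651)/41377 ≈ 89.374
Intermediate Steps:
L(s, m) = 94
d = 7988 (d = 94 - 1*(-7894) = 94 + 7894 = 7988)
S = 7988
sqrt((5126 - 16839)/(23182 + 18195) + S) = sqrt((5126 - 16839)/(23182 + 18195) + 7988) = sqrt(-11713/41377 + 7988) = sqrt(330507763/41377) = sqrt(13675419709651)/41377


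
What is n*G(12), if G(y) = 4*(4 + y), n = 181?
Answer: 11584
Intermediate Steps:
G(y) = 16 + 4*y
n*G(12) = 181*(16 + 4*12) = 181*(16 + 48) = 181*64 = 11584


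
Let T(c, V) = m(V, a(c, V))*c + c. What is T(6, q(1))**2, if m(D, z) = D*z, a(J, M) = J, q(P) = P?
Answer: 1764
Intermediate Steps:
T(c, V) = c + V*c**2 (T(c, V) = (V*c)*c + c = V*c**2 + c = c + V*c**2)
T(6, q(1))**2 = (6*(1 + 1*6))**2 = (6*(1 + 6))**2 = (6*7)**2 = 42**2 = 1764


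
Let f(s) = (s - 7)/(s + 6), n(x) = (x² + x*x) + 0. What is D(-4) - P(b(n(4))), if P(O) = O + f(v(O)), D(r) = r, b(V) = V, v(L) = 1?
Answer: -246/7 ≈ -35.143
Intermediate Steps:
n(x) = 2*x² (n(x) = (x² + x²) + 0 = 2*x² + 0 = 2*x²)
f(s) = (-7 + s)/(6 + s)
P(O) = -6/7 + O (P(O) = O + (-7 + 1)/(6 + 1) = O - 6/7 = -6/7 + O)
D(-4) - P(b(n(4))) = -4 - (-6/7 + 2*4²) = -4 - (-6/7 + 2*16) = -4 - (-6/7 + 32) = -4 - 1*218/7 = -4 - 218/7 = -246/7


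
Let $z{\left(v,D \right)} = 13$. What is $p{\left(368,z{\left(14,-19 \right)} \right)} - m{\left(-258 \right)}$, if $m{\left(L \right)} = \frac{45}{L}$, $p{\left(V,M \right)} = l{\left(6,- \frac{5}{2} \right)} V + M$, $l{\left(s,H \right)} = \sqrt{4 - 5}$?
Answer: $\frac{1133}{86} + 368 i \approx 13.174 + 368.0 i$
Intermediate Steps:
$l{\left(s,H \right)} = i$ ($l{\left(s,H \right)} = \sqrt{-1} = i$)
$p{\left(V,M \right)} = M + i V$ ($p{\left(V,M \right)} = i V + M = M + i V$)
$p{\left(368,z{\left(14,-19 \right)} \right)} - m{\left(-258 \right)} = \left(13 + i 368\right) - \frac{45}{-258} = \left(13 + 368 i\right) - 45 \left(- \frac{1}{258}\right) = \left(13 + 368 i\right) - - \frac{15}{86} = \left(13 + 368 i\right) + \frac{15}{86} = \frac{1133}{86} + 368 i$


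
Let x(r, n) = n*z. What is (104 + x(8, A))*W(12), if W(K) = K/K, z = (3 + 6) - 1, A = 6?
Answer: 152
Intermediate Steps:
z = 8 (z = 9 - 1 = 8)
W(K) = 1
x(r, n) = 8*n (x(r, n) = n*8 = 8*n)
(104 + x(8, A))*W(12) = (104 + 8*6)*1 = (104 + 48)*1 = 152*1 = 152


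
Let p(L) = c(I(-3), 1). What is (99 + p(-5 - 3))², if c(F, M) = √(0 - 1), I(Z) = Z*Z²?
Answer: (99 + I)² ≈ 9800.0 + 198.0*I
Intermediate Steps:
I(Z) = Z³
c(F, M) = I (c(F, M) = √(-1) = I)
p(L) = I
(99 + p(-5 - 3))² = (99 + I)²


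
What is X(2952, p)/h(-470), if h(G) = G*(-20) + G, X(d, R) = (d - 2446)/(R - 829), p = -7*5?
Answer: -253/3857760 ≈ -6.5582e-5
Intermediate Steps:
p = -35
X(d, R) = (-2446 + d)/(-829 + R)
h(G) = -19*G (h(G) = -20*G + G = -19*G)
X(2952, p)/h(-470) = ((-2446 + 2952)/(-829 - 35))/((-19*(-470))) = (506/(-864))/8930 = -1/864*506*(1/8930) = -253/432*1/8930 = -253/3857760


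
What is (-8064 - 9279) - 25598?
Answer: -42941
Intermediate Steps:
(-8064 - 9279) - 25598 = -17343 - 25598 = -42941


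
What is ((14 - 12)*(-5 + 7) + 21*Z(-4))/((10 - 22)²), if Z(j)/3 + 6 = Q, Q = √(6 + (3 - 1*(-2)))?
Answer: -187/72 + 7*√11/16 ≈ -1.1462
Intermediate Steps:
Q = √11 (Q = √(6 + (3 + 2)) = √(6 + 5) = √11 ≈ 3.3166)
Z(j) = -18 + 3*√11
((14 - 12)*(-5 + 7) + 21*Z(-4))/((10 - 22)²) = ((14 - 12)*(-5 + 7) + 21*(-18 + 3*√11))/((10 - 22)²) = (2*2 + (-378 + 63*√11))/((-12)²) = (4 + (-378 + 63*√11))/144 = (-374 + 63*√11)*(1/144) = -187/72 + 7*√11/16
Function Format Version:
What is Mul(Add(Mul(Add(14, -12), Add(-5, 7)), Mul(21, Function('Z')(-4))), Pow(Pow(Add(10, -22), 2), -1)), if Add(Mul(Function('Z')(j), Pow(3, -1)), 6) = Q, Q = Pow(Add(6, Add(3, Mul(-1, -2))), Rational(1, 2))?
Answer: Add(Rational(-187, 72), Mul(Rational(7, 16), Pow(11, Rational(1, 2)))) ≈ -1.1462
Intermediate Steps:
Q = Pow(11, Rational(1, 2)) (Q = Pow(Add(6, Add(3, 2)), Rational(1, 2)) = Pow(Add(6, 5), Rational(1, 2)) = Pow(11, Rational(1, 2)) ≈ 3.3166)
Function('Z')(j) = Add(-18, Mul(3, Pow(11, Rational(1, 2))))
Mul(Add(Mul(Add(14, -12), Add(-5, 7)), Mul(21, Function('Z')(-4))), Pow(Pow(Add(10, -22), 2), -1)) = Mul(Add(Mul(Add(14, -12), Add(-5, 7)), Mul(21, Add(-18, Mul(3, Pow(11, Rational(1, 2)))))), Pow(Pow(Add(10, -22), 2), -1)) = Mul(Add(Mul(2, 2), Add(-378, Mul(63, Pow(11, Rational(1, 2))))), Pow(Pow(-12, 2), -1)) = Mul(Add(4, Add(-378, Mul(63, Pow(11, Rational(1, 2))))), Pow(144, -1)) = Mul(Add(-374, Mul(63, Pow(11, Rational(1, 2)))), Rational(1, 144)) = Add(Rational(-187, 72), Mul(Rational(7, 16), Pow(11, Rational(1, 2))))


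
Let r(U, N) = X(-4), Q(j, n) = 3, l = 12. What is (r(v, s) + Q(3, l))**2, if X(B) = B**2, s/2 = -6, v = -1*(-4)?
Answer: 361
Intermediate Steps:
v = 4
s = -12 (s = 2*(-6) = -12)
r(U, N) = 16 (r(U, N) = (-4)**2 = 16)
(r(v, s) + Q(3, l))**2 = (16 + 3)**2 = 19**2 = 361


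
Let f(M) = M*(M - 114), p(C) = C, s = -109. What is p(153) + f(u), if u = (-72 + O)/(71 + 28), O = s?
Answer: 3575080/9801 ≈ 364.77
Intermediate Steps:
O = -109
u = -181/99 (u = (-72 - 109)/(71 + 28) = -181/99 ≈ -1.8283)
f(M) = M*(-114 + M)
p(153) + f(u) = 153 - 181*(-114 - 181/99)/99 = 153 - 181/99*(-11467/99) = 153 + 2075527/9801 = 3575080/9801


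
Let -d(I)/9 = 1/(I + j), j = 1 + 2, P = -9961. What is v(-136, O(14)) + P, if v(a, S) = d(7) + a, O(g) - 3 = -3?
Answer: -100979/10 ≈ -10098.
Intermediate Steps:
O(g) = 0 (O(g) = 3 - 3 = 0)
j = 3
d(I) = -9/(3 + I) (d(I) = -9/(I + 3) = -9/(3 + I))
v(a, S) = -9/10 + a (v(a, S) = -9/(3 + 7) + a = -9/10 + a)
v(-136, O(14)) + P = (-9/10 - 136) - 9961 = -1369/10 - 9961 = -100979/10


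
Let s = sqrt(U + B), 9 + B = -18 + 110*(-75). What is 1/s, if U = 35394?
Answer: sqrt(3013)/9039 ≈ 0.0060727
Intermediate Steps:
B = -8277 (B = -9 + (-18 + 110*(-75)) = -9 + (-18 - 8250) = -9 - 8268 = -8277)
s = 3*sqrt(3013) (s = sqrt(35394 - 8277) = sqrt(27117) = 3*sqrt(3013) ≈ 164.67)
1/s = 1/(3*sqrt(3013)) = sqrt(3013)/9039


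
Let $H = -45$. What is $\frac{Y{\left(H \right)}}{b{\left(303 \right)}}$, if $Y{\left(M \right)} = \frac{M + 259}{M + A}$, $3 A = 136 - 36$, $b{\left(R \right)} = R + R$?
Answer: $- \frac{107}{3535} \approx -0.030269$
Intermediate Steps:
$b{\left(R \right)} = 2 R$
$A = \frac{100}{3}$ ($A = \frac{136 - 36}{3} = \frac{1}{3} \cdot 100 = \frac{100}{3} \approx 33.333$)
$Y{\left(M \right)} = \frac{259 + M}{\frac{100}{3} + M}$ ($Y{\left(M \right)} = \frac{M + 259}{M + \frac{100}{3}} = \frac{259 + M}{\frac{100}{3} + M}$)
$\frac{Y{\left(H \right)}}{b{\left(303 \right)}} = \frac{3 \frac{1}{100 + 3 \left(-45\right)} \left(259 - 45\right)}{2 \cdot 303} = \frac{3 \frac{1}{100 - 135} \cdot 214}{606} = 3 \frac{1}{-35} \cdot 214 \cdot \frac{1}{606} = 3 \left(- \frac{1}{35}\right) 214 \cdot \frac{1}{606} = \left(- \frac{642}{35}\right) \frac{1}{606} = - \frac{107}{3535}$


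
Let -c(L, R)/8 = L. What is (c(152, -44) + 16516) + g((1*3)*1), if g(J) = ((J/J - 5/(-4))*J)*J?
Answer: 61281/4 ≈ 15320.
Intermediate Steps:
c(L, R) = -8*L
g(J) = 9*J²/4 (g(J) = ((1 - 5*(-¼))*J)*J = ((1 + 5/4)*J)*J = (9*J/4)*J = 9*J²/4)
(c(152, -44) + 16516) + g((1*3)*1) = (-8*152 + 16516) + 9*((1*3)*1)²/4 = (-1216 + 16516) + 9*(3*1)²/4 = 15300 + (9/4)*3² = 15300 + (9/4)*9 = 15300 + 81/4 = 61281/4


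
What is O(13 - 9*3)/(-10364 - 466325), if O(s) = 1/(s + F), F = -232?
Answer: 1/117265494 ≈ 8.5277e-9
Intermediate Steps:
O(s) = 1/(-232 + s) (O(s) = 1/(s - 232) = 1/(-232 + s))
O(13 - 9*3)/(-10364 - 466325) = 1/((-232 + (13 - 9*3))*(-10364 - 466325)) = 1/((-232 + (13 - 27))*(-476689)) = -1/476689/(-232 - 14) = -1/476689/(-246) = -1/246*(-1/476689) = 1/117265494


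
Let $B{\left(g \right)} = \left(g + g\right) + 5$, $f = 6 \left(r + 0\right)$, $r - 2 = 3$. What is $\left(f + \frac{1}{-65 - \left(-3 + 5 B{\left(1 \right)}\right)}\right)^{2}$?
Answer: $\frac{8462281}{9409} \approx 899.38$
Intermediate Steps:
$r = 5$ ($r = 2 + 3 = 5$)
$f = 30$ ($f = 6 \left(5 + 0\right) = 6 \cdot 5 = 30$)
$B{\left(g \right)} = 5 + 2 g$ ($B{\left(g \right)} = 2 g + 5 = 5 + 2 g$)
$\left(f + \frac{1}{-65 - \left(-3 + 5 B{\left(1 \right)}\right)}\right)^{2} = \left(30 + \frac{1}{-65 + \left(- 5 \left(5 + 2 \cdot 1\right) + 3\right)}\right)^{2} = \left(30 + \frac{1}{-65 + \left(- 5 \left(5 + 2\right) + 3\right)}\right)^{2} = \left(30 + \frac{1}{-65 + \left(\left(-5\right) 7 + 3\right)}\right)^{2} = \left(30 + \frac{1}{-65 + \left(-35 + 3\right)}\right)^{2} = \left(30 + \frac{1}{-65 - 32}\right)^{2} = \left(30 + \frac{1}{-97}\right)^{2} = \left(30 - \frac{1}{97}\right)^{2} = \left(\frac{2909}{97}\right)^{2} = \frac{8462281}{9409}$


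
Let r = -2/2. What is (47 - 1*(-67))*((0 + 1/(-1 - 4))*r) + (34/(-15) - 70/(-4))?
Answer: 1141/30 ≈ 38.033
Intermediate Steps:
r = -1 (r = -2*1/2 = -1)
(47 - 1*(-67))*((0 + 1/(-1 - 4))*r) + (34/(-15) - 70/(-4)) = (47 - 1*(-67))*((0 + 1/(-1 - 4))*(-1)) + (34/(-15) - 70/(-4)) = (47 + 67)*((0 + 1/(-5))*(-1)) + (34*(-1/15) - 70*(-1/4)) = 114*((0 - 1/5)*(-1)) + (-34/15 + 35/2) = 114*(-1/5*(-1)) + 457/30 = 114*(1/5) + 457/30 = 114/5 + 457/30 = 1141/30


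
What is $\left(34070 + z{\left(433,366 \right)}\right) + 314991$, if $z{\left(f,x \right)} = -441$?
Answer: $348620$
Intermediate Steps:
$\left(34070 + z{\left(433,366 \right)}\right) + 314991 = \left(34070 - 441\right) + 314991 = 33629 + 314991 = 348620$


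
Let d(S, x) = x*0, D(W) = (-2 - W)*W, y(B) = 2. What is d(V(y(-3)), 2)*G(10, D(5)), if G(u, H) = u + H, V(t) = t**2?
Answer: 0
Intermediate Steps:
D(W) = W*(-2 - W)
d(S, x) = 0
G(u, H) = H + u
d(V(y(-3)), 2)*G(10, D(5)) = 0*(-1*5*(2 + 5) + 10) = 0*(-1*5*7 + 10) = 0*(-35 + 10) = 0*(-25) = 0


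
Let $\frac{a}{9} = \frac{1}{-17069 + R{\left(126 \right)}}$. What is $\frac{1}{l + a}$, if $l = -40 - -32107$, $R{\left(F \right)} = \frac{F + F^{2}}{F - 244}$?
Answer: $\frac{1015072}{32550313293} \approx 3.1185 \cdot 10^{-5}$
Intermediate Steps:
$R{\left(F \right)} = \frac{F + F^{2}}{-244 + F}$
$l = 32067$ ($l = -40 + 32107 = 32067$)
$a = - \frac{531}{1015072}$ ($a = \frac{9}{-17069 + \frac{126 \left(1 + 126\right)}{-244 + 126}} = \frac{9}{-17069 + 126 \frac{1}{-118} \cdot 127} = \frac{9}{-17069 + 126 \left(- \frac{1}{118}\right) 127} = \frac{9}{-17069 - \frac{8001}{59}} = \frac{9}{- \frac{1015072}{59}} = 9 \left(- \frac{59}{1015072}\right) = - \frac{531}{1015072} \approx -0.00052312$)
$\frac{1}{l + a} = \frac{1}{32067 - \frac{531}{1015072}} = \frac{1}{\frac{32550313293}{1015072}} = \frac{1015072}{32550313293}$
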